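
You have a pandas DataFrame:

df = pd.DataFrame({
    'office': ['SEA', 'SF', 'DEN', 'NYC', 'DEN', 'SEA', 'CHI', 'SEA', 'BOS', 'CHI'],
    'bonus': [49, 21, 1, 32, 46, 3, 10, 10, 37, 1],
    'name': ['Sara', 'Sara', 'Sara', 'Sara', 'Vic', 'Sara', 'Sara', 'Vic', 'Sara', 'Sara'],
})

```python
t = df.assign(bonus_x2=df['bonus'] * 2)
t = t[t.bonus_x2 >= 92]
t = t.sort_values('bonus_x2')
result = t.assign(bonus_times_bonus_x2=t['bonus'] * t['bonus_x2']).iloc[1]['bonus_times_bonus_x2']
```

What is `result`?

4802

add column bonus_x2 = df['bonus'] * 2:
  office  bonus  name  bonus_x2
0    SEA     49  Sara        98
1     SF     21  Sara        42
2    DEN      1  Sara         2
3    NYC     32  Sara        64
4    DEN     46   Vic        92
5    SEA      3  Sara         6
6    CHI     10  Sara        20
7    SEA     10   Vic        20
8    BOS     37  Sara        74
9    CHI      1  Sara         2
filter rows where bonus_x2 >= 92:
  office  bonus  name  bonus_x2
0    SEA     49  Sara        98
4    DEN     46   Vic        92
sort by bonus_x2:
  office  bonus  name  bonus_x2
4    DEN     46   Vic        92
0    SEA     49  Sara        98
add column bonus_times_bonus_x2 = t['bonus'] * t['bonus_x2']:
  office  bonus  name  bonus_x2  bonus_times_bonus_x2
4    DEN     46   Vic        92                  4232
0    SEA     49  Sara        98                  4802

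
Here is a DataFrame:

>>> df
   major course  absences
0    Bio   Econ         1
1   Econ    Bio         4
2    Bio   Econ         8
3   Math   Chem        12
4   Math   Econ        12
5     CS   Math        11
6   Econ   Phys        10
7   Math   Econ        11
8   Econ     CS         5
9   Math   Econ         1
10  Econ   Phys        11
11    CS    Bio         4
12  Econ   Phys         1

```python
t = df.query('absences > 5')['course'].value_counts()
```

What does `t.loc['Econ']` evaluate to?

3

filter rows where absences > 5:
   major course  absences
2    Bio   Econ         8
3   Math   Chem        12
4   Math   Econ        12
5     CS   Math        11
6   Econ   Phys        10
7   Math   Econ        11
10  Econ   Phys        11
value_counts of course:
course
Econ    3
Phys    2
Chem    1
Math    1
Name: count, dtype: int64
Hence 3.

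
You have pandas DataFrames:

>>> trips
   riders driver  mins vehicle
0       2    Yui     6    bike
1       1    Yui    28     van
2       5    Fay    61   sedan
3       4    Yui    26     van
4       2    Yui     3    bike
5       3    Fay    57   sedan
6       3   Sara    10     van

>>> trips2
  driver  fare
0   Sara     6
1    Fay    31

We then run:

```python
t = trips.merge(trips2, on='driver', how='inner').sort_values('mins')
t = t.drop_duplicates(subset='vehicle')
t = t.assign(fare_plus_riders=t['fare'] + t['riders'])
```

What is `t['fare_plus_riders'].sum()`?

43

merge on 'driver' (how='inner') → 3 rows:
   riders driver  mins vehicle  fare
0       5    Fay    61   sedan    31
1       3    Fay    57   sedan    31
2       3   Sara    10     van     6
sort by mins:
   riders driver  mins vehicle  fare
2       3   Sara    10     van     6
1       3    Fay    57   sedan    31
0       5    Fay    61   sedan    31
drop duplicate vehicle (keep=first):
   riders driver  mins vehicle  fare
2       3   Sara    10     van     6
1       3    Fay    57   sedan    31
add column fare_plus_riders = t['fare'] + t['riders']:
   riders driver  mins vehicle  fare  fare_plus_riders
2       3   Sara    10     van     6                 9
1       3    Fay    57   sedan    31                34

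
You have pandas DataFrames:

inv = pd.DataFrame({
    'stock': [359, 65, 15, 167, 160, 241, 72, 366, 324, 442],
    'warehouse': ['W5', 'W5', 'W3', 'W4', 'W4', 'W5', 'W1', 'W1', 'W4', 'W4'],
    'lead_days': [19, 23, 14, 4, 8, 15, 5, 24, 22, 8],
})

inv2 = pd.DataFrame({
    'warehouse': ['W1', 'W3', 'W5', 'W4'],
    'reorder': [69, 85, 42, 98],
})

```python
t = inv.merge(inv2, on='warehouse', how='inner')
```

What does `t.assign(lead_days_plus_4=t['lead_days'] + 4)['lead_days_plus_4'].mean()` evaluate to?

merge on 'warehouse' (how='inner') → 10 rows:
   stock warehouse  lead_days  reorder
0    359        W5         19       42
1     65        W5         23       42
2     15        W3         14       85
3    167        W4          4       98
4    160        W4          8       98
5    241        W5         15       42
6     72        W1          5       69
7    366        W1         24       69
8    324        W4         22       98
9    442        W4          8       98
add column lead_days_plus_4 = t['lead_days'] + 4:
   stock warehouse  lead_days  reorder  lead_days_plus_4
0    359        W5         19       42                23
1     65        W5         23       42                27
2     15        W3         14       85                18
3    167        W4          4       98                 8
4    160        W4          8       98                12
5    241        W5         15       42                19
6     72        W1          5       69                 9
7    366        W1         24       69                28
8    324        W4         22       98                26
9    442        W4          8       98                12
Taking the mean of column 'lead_days_plus_4' gives 18.2.

18.2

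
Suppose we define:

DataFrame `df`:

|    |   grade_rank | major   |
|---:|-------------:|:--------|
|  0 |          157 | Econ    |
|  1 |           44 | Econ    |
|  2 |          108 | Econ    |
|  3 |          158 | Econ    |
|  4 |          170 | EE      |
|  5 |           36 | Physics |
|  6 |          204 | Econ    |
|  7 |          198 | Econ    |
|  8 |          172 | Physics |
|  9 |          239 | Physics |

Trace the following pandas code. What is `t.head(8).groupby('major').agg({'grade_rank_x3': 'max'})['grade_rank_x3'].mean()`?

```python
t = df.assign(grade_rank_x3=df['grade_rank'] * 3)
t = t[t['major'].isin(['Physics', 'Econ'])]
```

564.0

add column grade_rank_x3 = df['grade_rank'] * 3:
   grade_rank    major  grade_rank_x3
0         157     Econ            471
1          44     Econ            132
2         108     Econ            324
3         158     Econ            474
4         170       EE            510
5          36  Physics            108
6         204     Econ            612
7         198     Econ            594
8         172  Physics            516
9         239  Physics            717
filter rows where major in ['Physics', 'Econ']:
   grade_rank    major  grade_rank_x3
0         157     Econ            471
1          44     Econ            132
2         108     Econ            324
3         158     Econ            474
5          36  Physics            108
6         204     Econ            612
7         198     Econ            594
8         172  Physics            516
9         239  Physics            717
take first 8 rows:
   grade_rank    major  grade_rank_x3
0         157     Econ            471
1          44     Econ            132
2         108     Econ            324
3         158     Econ            474
5          36  Physics            108
6         204     Econ            612
7         198     Econ            594
8         172  Physics            516
group by major, max of grade_rank_x3:
         grade_rank_x3
major                 
Econ               612
Physics            516
So mean() = 564.0.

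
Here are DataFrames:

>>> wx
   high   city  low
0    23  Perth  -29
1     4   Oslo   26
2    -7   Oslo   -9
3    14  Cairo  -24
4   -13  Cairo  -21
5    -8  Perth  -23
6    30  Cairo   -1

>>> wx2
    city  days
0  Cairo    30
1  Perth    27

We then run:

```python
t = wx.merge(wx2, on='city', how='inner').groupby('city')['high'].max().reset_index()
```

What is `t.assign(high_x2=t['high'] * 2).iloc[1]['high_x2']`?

46

merge on 'city' (how='inner') → 5 rows:
   high   city  low  days
0    23  Perth  -29    27
1    14  Cairo  -24    30
2   -13  Cairo  -21    30
3    -8  Perth  -23    27
4    30  Cairo   -1    30
group by city, max of high:
city
Cairo    30
Perth    23
Name: high, dtype: int64
reset_index():
    city  high
0  Cairo    30
1  Perth    23
add column high_x2 = t['high'] * 2:
    city  high  high_x2
0  Cairo    30       60
1  Perth    23       46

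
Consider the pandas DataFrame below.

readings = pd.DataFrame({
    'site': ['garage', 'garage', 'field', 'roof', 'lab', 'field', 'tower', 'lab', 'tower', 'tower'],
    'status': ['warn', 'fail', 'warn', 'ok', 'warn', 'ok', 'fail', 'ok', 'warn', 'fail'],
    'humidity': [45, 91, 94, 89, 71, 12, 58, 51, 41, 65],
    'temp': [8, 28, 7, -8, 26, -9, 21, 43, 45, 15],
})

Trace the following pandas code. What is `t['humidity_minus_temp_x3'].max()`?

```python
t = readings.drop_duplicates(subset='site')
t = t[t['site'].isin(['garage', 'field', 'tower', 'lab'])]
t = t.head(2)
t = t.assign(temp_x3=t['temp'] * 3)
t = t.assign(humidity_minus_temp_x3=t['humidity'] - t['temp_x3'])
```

drop duplicate site (keep=first):
     site status  humidity  temp
0  garage   warn        45     8
2   field   warn        94     7
3    roof     ok        89    -8
4     lab   warn        71    26
6   tower   fail        58    21
filter rows where site in ['garage', 'field', 'tower', 'lab']:
     site status  humidity  temp
0  garage   warn        45     8
2   field   warn        94     7
4     lab   warn        71    26
6   tower   fail        58    21
take first 2 rows:
     site status  humidity  temp
0  garage   warn        45     8
2   field   warn        94     7
add column temp_x3 = t['temp'] * 3:
     site status  humidity  temp  temp_x3
0  garage   warn        45     8       24
2   field   warn        94     7       21
add column humidity_minus_temp_x3 = t['humidity'] - t['temp_x3']:
     site status  humidity  temp  temp_x3  humidity_minus_temp_x3
0  garage   warn        45     8       24                      21
2   field   warn        94     7       21                      73

73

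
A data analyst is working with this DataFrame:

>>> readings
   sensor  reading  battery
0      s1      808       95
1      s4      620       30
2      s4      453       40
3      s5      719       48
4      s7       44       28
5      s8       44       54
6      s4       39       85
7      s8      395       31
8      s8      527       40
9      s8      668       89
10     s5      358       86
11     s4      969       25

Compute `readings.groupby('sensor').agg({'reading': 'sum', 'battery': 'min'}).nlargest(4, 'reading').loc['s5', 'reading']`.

1077

group by sensor: sum(reading), min(battery):
        reading  battery
sensor                  
s1          808       95
s4         2081       25
s5         1077       48
s7           44       28
s8         1634       31
take 4 rows with largest reading:
        reading  battery
sensor                  
s4         2081       25
s8         1634       31
s5         1077       48
s1          808       95
Finally, value at row 's5', column 'reading' = 1077.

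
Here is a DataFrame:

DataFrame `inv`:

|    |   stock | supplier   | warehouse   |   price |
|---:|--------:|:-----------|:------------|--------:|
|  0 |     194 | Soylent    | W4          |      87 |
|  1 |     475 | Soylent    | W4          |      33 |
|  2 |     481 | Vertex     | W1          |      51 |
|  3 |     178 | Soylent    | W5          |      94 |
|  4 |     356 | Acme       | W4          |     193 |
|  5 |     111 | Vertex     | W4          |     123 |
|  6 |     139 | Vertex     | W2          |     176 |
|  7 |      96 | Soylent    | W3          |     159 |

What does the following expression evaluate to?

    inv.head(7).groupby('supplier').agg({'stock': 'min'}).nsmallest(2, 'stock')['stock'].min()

111

take first 7 rows:
   stock supplier warehouse  price
0    194  Soylent        W4     87
1    475  Soylent        W4     33
2    481   Vertex        W1     51
3    178  Soylent        W5     94
4    356     Acme        W4    193
5    111   Vertex        W4    123
6    139   Vertex        W2    176
group by supplier, min of stock:
          stock
supplier       
Acme        356
Soylent     178
Vertex      111
take 2 rows with smallest stock:
          stock
supplier       
Vertex      111
Soylent     178
Taking the min of column 'stock' gives 111.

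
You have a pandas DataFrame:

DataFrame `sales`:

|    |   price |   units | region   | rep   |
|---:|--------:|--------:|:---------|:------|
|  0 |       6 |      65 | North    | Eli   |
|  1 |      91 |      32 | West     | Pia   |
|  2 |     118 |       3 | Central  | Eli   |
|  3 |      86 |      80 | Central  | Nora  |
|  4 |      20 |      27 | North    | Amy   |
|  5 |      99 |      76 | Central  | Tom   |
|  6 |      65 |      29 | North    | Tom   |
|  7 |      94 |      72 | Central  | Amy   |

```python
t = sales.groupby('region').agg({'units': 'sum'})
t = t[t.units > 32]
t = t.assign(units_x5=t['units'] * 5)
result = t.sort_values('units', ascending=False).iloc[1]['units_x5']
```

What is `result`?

group by region, sum of units:
         units
region        
Central    231
North      121
West        32
filter rows where units > 32:
         units
region        
Central    231
North      121
add column units_x5 = t['units'] * 5:
         units  units_x5
region                  
Central    231      1155
North      121       605
sort by units descending:
         units  units_x5
region                  
Central    231      1155
North      121       605

605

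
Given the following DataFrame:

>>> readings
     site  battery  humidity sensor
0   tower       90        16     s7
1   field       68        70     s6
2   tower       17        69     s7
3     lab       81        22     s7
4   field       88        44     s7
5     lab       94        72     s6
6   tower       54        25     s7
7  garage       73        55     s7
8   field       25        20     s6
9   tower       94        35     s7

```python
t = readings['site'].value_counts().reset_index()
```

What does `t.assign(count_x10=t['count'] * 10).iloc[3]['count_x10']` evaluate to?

value_counts of site:
site
tower     4
field     3
lab       2
garage    1
Name: count, dtype: int64
reset_index():
     site  count
0   tower      4
1   field      3
2     lab      2
3  garage      1
add column count_x10 = t['count'] * 10:
     site  count  count_x10
0   tower      4         40
1   field      3         30
2     lab      2         20
3  garage      1         10
Taking the value at position 3, column 'count_x10' gives 10.

10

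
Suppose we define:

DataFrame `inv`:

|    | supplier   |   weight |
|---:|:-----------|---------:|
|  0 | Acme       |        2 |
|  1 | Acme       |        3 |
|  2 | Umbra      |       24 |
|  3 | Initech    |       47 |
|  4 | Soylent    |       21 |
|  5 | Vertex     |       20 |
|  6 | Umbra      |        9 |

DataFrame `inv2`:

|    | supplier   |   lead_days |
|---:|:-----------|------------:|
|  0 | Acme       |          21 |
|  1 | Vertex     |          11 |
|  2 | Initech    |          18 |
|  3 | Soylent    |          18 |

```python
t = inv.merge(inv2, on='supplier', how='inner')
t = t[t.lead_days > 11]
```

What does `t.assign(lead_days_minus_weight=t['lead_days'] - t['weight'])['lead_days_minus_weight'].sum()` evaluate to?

5

merge on 'supplier' (how='inner') → 5 rows:
  supplier  weight  lead_days
0     Acme       2         21
1     Acme       3         21
2  Initech      47         18
3  Soylent      21         18
4   Vertex      20         11
filter rows where lead_days > 11:
  supplier  weight  lead_days
0     Acme       2         21
1     Acme       3         21
2  Initech      47         18
3  Soylent      21         18
add column lead_days_minus_weight = t['lead_days'] - t['weight']:
  supplier  weight  lead_days  lead_days_minus_weight
0     Acme       2         21                      19
1     Acme       3         21                      18
2  Initech      47         18                     -29
3  Soylent      21         18                      -3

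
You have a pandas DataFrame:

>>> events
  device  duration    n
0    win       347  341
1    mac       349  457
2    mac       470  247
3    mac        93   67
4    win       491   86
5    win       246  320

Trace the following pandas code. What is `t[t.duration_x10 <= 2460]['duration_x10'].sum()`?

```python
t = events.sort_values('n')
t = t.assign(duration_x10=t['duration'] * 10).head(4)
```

3390

sort by n:
  device  duration    n
3    mac        93   67
4    win       491   86
2    mac       470  247
5    win       246  320
0    win       347  341
1    mac       349  457
add column duration_x10 = t['duration'] * 10:
  device  duration    n  duration_x10
3    mac        93   67           930
4    win       491   86          4910
2    mac       470  247          4700
5    win       246  320          2460
0    win       347  341          3470
1    mac       349  457          3490
take first 4 rows:
  device  duration    n  duration_x10
3    mac        93   67           930
4    win       491   86          4910
2    mac       470  247          4700
5    win       246  320          2460
filter rows where duration_x10 <= 2460:
  device  duration    n  duration_x10
3    mac        93   67           930
5    win       246  320          2460
So sum() = 3390.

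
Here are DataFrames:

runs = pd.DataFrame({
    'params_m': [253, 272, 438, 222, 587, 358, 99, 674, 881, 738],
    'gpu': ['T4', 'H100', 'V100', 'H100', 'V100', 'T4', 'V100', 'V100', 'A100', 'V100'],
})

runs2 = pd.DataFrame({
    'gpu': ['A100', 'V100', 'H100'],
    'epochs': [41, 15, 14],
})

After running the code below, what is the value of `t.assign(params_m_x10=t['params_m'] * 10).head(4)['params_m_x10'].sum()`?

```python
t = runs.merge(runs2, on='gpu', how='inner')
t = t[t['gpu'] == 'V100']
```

merge on 'gpu' (how='inner') → 8 rows:
   params_m   gpu  epochs
0       272  H100      14
1       438  V100      15
2       222  H100      14
3       587  V100      15
4        99  V100      15
5       674  V100      15
6       881  A100      41
7       738  V100      15
filter rows where gpu == 'V100':
   params_m   gpu  epochs
1       438  V100      15
3       587  V100      15
4        99  V100      15
5       674  V100      15
7       738  V100      15
add column params_m_x10 = t['params_m'] * 10:
   params_m   gpu  epochs  params_m_x10
1       438  V100      15          4380
3       587  V100      15          5870
4        99  V100      15           990
5       674  V100      15          6740
7       738  V100      15          7380
take first 4 rows:
   params_m   gpu  epochs  params_m_x10
1       438  V100      15          4380
3       587  V100      15          5870
4        99  V100      15           990
5       674  V100      15          6740
Taking the sum of column 'params_m_x10' gives 17980.

17980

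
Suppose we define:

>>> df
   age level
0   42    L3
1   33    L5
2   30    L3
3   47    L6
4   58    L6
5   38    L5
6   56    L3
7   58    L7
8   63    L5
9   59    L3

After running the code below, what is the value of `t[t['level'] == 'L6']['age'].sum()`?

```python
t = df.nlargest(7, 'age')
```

take 7 rows with largest age:
   age level
8   63    L5
9   59    L3
4   58    L6
7   58    L7
6   56    L3
3   47    L6
0   42    L3
filter rows where level == 'L6':
   age level
4   58    L6
3   47    L6
Reading off the sum of column 'age', we get 105.

105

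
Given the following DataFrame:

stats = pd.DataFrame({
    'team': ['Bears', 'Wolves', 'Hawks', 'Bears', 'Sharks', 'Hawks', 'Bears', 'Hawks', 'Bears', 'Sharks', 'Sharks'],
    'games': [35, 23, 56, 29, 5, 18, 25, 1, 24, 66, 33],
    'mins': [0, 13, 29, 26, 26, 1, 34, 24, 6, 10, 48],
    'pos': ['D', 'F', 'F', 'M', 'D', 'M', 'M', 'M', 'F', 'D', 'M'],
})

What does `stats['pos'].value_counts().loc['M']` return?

5

value_counts of pos:
pos
M    5
D    3
F    3
Name: count, dtype: int64
Taking the value at index 'M' gives 5.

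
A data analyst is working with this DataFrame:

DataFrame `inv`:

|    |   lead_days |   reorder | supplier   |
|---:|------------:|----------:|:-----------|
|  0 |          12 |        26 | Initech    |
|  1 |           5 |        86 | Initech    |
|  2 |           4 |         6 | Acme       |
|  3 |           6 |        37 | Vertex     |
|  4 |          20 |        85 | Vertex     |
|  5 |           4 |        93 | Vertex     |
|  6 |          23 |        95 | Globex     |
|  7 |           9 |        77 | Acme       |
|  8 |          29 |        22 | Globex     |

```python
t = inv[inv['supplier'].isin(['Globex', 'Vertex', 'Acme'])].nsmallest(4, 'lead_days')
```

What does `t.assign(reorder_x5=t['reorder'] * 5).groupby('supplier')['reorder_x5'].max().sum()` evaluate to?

filter rows where supplier in ['Globex', 'Vertex', 'Acme']:
   lead_days  reorder supplier
2          4        6     Acme
3          6       37   Vertex
4         20       85   Vertex
5          4       93   Vertex
6         23       95   Globex
7          9       77     Acme
8         29       22   Globex
take 4 rows with smallest lead_days:
   lead_days  reorder supplier
2          4        6     Acme
5          4       93   Vertex
3          6       37   Vertex
7          9       77     Acme
add column reorder_x5 = t['reorder'] * 5:
   lead_days  reorder supplier  reorder_x5
2          4        6     Acme          30
5          4       93   Vertex         465
3          6       37   Vertex         185
7          9       77     Acme         385
group by supplier, max of reorder_x5:
supplier
Acme      385
Vertex    465
Name: reorder_x5, dtype: int64
Finally, sum of the resulting series = 850.

850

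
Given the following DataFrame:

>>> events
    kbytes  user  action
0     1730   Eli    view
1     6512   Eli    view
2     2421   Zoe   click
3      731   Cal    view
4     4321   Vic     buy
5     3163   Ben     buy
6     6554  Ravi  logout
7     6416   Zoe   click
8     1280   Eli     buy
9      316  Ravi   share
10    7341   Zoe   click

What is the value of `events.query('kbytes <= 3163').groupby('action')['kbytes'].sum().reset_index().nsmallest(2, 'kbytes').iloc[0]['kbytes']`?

316

filter rows where kbytes <= 3163:
   kbytes  user action
0    1730   Eli   view
2    2421   Zoe  click
3     731   Cal   view
5    3163   Ben    buy
8    1280   Eli    buy
9     316  Ravi  share
group by action, sum of kbytes:
action
buy      4443
click    2421
share     316
view     2461
Name: kbytes, dtype: int64
reset_index():
  action  kbytes
0    buy    4443
1  click    2421
2  share     316
3   view    2461
take 2 rows with smallest kbytes:
  action  kbytes
2  share     316
1  click    2421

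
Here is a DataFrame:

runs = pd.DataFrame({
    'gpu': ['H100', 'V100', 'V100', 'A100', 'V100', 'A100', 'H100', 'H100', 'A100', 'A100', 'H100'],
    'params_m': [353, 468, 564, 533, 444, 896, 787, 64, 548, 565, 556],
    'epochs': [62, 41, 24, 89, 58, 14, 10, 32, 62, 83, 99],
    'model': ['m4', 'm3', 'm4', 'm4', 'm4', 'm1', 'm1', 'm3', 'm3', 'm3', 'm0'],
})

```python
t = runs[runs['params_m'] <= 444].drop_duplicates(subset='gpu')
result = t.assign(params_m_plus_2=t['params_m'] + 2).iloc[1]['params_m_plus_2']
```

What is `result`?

446

filter rows where params_m <= 444:
    gpu  params_m  epochs model
0  H100       353      62    m4
4  V100       444      58    m4
7  H100        64      32    m3
drop duplicate gpu (keep=first):
    gpu  params_m  epochs model
0  H100       353      62    m4
4  V100       444      58    m4
add column params_m_plus_2 = t['params_m'] + 2:
    gpu  params_m  epochs model  params_m_plus_2
0  H100       353      62    m4              355
4  V100       444      58    m4              446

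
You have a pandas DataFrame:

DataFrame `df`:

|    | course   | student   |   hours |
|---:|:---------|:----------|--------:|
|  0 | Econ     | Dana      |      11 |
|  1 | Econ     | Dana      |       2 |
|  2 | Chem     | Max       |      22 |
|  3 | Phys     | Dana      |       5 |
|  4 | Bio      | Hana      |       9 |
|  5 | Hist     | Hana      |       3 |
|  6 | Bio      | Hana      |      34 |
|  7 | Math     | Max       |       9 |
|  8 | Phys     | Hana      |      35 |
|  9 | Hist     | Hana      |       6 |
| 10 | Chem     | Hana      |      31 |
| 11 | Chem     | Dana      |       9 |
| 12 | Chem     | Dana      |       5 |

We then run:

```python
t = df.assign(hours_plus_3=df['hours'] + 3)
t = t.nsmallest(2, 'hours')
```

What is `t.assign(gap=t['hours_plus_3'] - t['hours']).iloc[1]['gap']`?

add column hours_plus_3 = df['hours'] + 3:
   course student  hours  hours_plus_3
0    Econ    Dana     11            14
1    Econ    Dana      2             5
2    Chem     Max     22            25
3    Phys    Dana      5             8
4     Bio    Hana      9            12
5    Hist    Hana      3             6
6     Bio    Hana     34            37
7    Math     Max      9            12
8    Phys    Hana     35            38
9    Hist    Hana      6             9
10   Chem    Hana     31            34
11   Chem    Dana      9            12
12   Chem    Dana      5             8
take 2 rows with smallest hours:
  course student  hours  hours_plus_3
1   Econ    Dana      2             5
5   Hist    Hana      3             6
add column gap = t['hours_plus_3'] - t['hours']:
  course student  hours  hours_plus_3  gap
1   Econ    Dana      2             5    3
5   Hist    Hana      3             6    3

3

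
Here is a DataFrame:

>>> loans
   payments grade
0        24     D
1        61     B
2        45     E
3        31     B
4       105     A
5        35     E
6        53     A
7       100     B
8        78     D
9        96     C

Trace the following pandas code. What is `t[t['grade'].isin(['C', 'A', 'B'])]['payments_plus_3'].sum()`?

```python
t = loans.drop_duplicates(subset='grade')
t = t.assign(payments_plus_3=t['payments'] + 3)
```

271

drop duplicate grade (keep=first):
   payments grade
0        24     D
1        61     B
2        45     E
4       105     A
9        96     C
add column payments_plus_3 = t['payments'] + 3:
   payments grade  payments_plus_3
0        24     D               27
1        61     B               64
2        45     E               48
4       105     A              108
9        96     C               99
filter rows where grade in ['C', 'A', 'B']:
   payments grade  payments_plus_3
1        61     B               64
4       105     A              108
9        96     C               99
Hence 271.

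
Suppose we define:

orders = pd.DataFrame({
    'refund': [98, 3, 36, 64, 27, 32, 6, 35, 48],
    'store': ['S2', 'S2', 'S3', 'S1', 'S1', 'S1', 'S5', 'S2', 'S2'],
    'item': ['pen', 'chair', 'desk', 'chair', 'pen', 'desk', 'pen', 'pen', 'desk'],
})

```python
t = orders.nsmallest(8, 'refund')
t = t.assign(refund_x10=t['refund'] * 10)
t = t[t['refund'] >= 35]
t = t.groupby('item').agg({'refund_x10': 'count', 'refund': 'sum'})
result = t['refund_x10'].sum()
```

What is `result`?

take 8 rows with smallest refund:
   refund store   item
1       3    S2  chair
6       6    S5    pen
4      27    S1    pen
5      32    S1   desk
7      35    S2    pen
2      36    S3   desk
8      48    S2   desk
3      64    S1  chair
add column refund_x10 = t['refund'] * 10:
   refund store   item  refund_x10
1       3    S2  chair          30
6       6    S5    pen          60
4      27    S1    pen         270
5      32    S1   desk         320
7      35    S2    pen         350
2      36    S3   desk         360
8      48    S2   desk         480
3      64    S1  chair         640
filter rows where refund >= 35:
   refund store   item  refund_x10
7      35    S2    pen         350
2      36    S3   desk         360
8      48    S2   desk         480
3      64    S1  chair         640
group by item: count(refund_x10), sum(refund):
       refund_x10  refund
item                     
chair           1      64
desk            2      84
pen             1      35

4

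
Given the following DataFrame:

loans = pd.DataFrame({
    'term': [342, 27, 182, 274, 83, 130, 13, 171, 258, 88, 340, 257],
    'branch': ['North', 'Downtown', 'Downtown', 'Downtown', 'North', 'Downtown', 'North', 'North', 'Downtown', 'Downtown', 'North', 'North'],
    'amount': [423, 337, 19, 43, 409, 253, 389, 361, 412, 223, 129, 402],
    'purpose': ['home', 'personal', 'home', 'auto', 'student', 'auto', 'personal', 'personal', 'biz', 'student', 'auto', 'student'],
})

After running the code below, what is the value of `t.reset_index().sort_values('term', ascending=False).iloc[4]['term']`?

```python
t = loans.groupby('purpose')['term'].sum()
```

211

group by purpose, sum of term:
purpose
auto        744
biz         258
home        524
personal    211
student     428
Name: term, dtype: int64
reset_index():
    purpose  term
0      auto   744
1       biz   258
2      home   524
3  personal   211
4   student   428
sort by term descending:
    purpose  term
0      auto   744
2      home   524
4   student   428
1       biz   258
3  personal   211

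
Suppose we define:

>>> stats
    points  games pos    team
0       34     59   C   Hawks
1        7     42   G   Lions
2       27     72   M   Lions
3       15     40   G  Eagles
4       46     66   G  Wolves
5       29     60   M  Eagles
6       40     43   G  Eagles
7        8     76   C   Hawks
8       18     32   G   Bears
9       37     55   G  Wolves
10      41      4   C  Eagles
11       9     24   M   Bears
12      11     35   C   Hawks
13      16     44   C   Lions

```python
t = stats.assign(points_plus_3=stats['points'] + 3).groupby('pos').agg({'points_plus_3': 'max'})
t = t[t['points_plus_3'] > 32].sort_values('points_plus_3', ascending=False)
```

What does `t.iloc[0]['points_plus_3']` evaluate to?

49

add column points_plus_3 = stats['points'] + 3:
    points  games pos    team  points_plus_3
0       34     59   C   Hawks             37
1        7     42   G   Lions             10
2       27     72   M   Lions             30
3       15     40   G  Eagles             18
4       46     66   G  Wolves             49
5       29     60   M  Eagles             32
6       40     43   G  Eagles             43
7        8     76   C   Hawks             11
8       18     32   G   Bears             21
9       37     55   G  Wolves             40
10      41      4   C  Eagles             44
11       9     24   M   Bears             12
12      11     35   C   Hawks             14
13      16     44   C   Lions             19
group by pos, max of points_plus_3:
     points_plus_3
pos               
C               44
G               49
M               32
filter rows where points_plus_3 > 32:
     points_plus_3
pos               
C               44
G               49
sort by points_plus_3 descending:
     points_plus_3
pos               
G               49
C               44
Then the value at position 0, column 'points_plus_3': 49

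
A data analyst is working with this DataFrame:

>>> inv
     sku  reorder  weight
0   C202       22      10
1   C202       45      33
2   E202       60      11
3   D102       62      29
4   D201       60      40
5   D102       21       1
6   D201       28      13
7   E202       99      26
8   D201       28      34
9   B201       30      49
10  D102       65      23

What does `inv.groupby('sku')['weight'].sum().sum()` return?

269

group by sku, sum of weight:
sku
B201    49
C202    43
D102    53
D201    87
E202    37
Name: weight, dtype: int64
Taking the sum of the resulting series gives 269.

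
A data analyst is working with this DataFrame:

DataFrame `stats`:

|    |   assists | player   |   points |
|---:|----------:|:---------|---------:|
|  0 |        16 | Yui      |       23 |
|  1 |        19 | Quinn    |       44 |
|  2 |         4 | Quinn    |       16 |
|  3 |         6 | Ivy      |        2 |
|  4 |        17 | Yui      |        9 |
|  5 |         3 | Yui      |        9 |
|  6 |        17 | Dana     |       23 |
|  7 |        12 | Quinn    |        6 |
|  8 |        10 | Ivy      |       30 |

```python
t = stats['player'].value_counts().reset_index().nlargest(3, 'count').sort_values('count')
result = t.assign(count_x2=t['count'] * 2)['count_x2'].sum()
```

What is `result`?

16

value_counts of player:
player
Yui      3
Quinn    3
Ivy      2
Dana     1
Name: count, dtype: int64
reset_index():
  player  count
0    Yui      3
1  Quinn      3
2    Ivy      2
3   Dana      1
take 3 rows with largest count:
  player  count
0    Yui      3
1  Quinn      3
2    Ivy      2
sort by count:
  player  count
2    Ivy      2
0    Yui      3
1  Quinn      3
add column count_x2 = t['count'] * 2:
  player  count  count_x2
2    Ivy      2         4
0    Yui      3         6
1  Quinn      3         6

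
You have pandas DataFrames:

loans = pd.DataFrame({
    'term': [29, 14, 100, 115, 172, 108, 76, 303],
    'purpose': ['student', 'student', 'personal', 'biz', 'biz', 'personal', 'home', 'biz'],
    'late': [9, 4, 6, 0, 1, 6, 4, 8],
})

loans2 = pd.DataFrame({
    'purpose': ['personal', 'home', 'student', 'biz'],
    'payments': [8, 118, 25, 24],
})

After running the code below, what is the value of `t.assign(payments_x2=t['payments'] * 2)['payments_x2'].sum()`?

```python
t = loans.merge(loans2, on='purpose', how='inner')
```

merge on 'purpose' (how='inner') → 8 rows:
   term   purpose  late  payments
0    29   student     9        25
1    14   student     4        25
2   100  personal     6         8
3   115       biz     0        24
4   172       biz     1        24
5   108  personal     6         8
6    76      home     4       118
7   303       biz     8        24
add column payments_x2 = t['payments'] * 2:
   term   purpose  late  payments  payments_x2
0    29   student     9        25           50
1    14   student     4        25           50
2   100  personal     6         8           16
3   115       biz     0        24           48
4   172       biz     1        24           48
5   108  personal     6         8           16
6    76      home     4       118          236
7   303       biz     8        24           48
sum of column 'payments_x2' → 512

512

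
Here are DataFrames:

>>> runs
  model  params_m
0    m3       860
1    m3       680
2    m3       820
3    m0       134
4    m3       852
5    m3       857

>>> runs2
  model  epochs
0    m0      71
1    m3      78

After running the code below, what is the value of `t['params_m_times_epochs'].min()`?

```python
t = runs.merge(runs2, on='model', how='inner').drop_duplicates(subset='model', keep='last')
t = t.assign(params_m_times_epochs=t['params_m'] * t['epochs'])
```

merge on 'model' (how='inner') → 6 rows:
  model  params_m  epochs
0    m3       860      78
1    m3       680      78
2    m3       820      78
3    m0       134      71
4    m3       852      78
5    m3       857      78
drop duplicate model (keep=last):
  model  params_m  epochs
3    m0       134      71
5    m3       857      78
add column params_m_times_epochs = t['params_m'] * t['epochs']:
  model  params_m  epochs  params_m_times_epochs
3    m0       134      71                   9514
5    m3       857      78                  66846

9514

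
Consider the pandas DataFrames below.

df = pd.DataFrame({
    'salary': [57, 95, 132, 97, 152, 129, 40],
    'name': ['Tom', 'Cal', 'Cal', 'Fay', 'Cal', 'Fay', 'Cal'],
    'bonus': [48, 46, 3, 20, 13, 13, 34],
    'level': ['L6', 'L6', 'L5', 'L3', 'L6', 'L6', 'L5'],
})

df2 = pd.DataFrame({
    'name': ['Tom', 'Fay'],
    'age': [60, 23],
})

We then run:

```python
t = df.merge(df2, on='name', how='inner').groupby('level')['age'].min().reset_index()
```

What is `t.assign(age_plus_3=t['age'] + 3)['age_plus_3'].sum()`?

merge on 'name' (how='inner') → 3 rows:
   salary name  bonus level  age
0      57  Tom     48    L6   60
1      97  Fay     20    L3   23
2     129  Fay     13    L6   23
group by level, min of age:
level
L3    23
L6    23
Name: age, dtype: int64
reset_index():
  level  age
0    L3   23
1    L6   23
add column age_plus_3 = t['age'] + 3:
  level  age  age_plus_3
0    L3   23          26
1    L6   23          26
Then the sum of column 'age_plus_3': 52

52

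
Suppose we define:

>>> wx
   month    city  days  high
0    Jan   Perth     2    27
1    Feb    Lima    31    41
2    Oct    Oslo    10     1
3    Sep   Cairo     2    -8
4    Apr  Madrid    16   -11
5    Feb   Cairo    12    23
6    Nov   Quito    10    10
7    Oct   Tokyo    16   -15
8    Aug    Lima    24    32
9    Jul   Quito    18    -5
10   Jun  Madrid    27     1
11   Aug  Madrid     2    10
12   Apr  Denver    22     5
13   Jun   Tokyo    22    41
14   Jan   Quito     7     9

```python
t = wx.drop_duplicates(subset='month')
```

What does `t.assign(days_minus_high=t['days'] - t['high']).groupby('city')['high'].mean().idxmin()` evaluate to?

Cairo

drop duplicate month (keep=first):
   month    city  days  high
0    Jan   Perth     2    27
1    Feb    Lima    31    41
2    Oct    Oslo    10     1
3    Sep   Cairo     2    -8
4    Apr  Madrid    16   -11
6    Nov   Quito    10    10
8    Aug    Lima    24    32
9    Jul   Quito    18    -5
10   Jun  Madrid    27     1
add column days_minus_high = t['days'] - t['high']:
   month    city  days  high  days_minus_high
0    Jan   Perth     2    27              -25
1    Feb    Lima    31    41              -10
2    Oct    Oslo    10     1                9
3    Sep   Cairo     2    -8               10
4    Apr  Madrid    16   -11               27
6    Nov   Quito    10    10                0
8    Aug    Lima    24    32               -8
9    Jul   Quito    18    -5               23
10   Jun  Madrid    27     1               26
group by city, mean of high:
city
Cairo     -8.0
Lima      36.5
Madrid    -5.0
Oslo       1.0
Perth     27.0
Quito      2.5
Name: high, dtype: float64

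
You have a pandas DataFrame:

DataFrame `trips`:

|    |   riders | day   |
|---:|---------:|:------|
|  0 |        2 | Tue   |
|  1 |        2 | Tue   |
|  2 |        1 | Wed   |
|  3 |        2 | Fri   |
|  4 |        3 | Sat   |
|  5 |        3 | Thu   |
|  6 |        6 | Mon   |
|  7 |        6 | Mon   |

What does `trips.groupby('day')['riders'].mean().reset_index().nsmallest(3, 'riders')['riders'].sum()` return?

group by day, mean of riders:
day
Fri    2.0
Mon    6.0
Sat    3.0
Thu    3.0
Tue    2.0
Wed    1.0
Name: riders, dtype: float64
reset_index():
   day  riders
0  Fri     2.0
1  Mon     6.0
2  Sat     3.0
3  Thu     3.0
4  Tue     2.0
5  Wed     1.0
take 3 rows with smallest riders:
   day  riders
5  Wed     1.0
0  Fri     2.0
4  Tue     2.0
Reading off the sum of column 'riders', we get 5.0.

5.0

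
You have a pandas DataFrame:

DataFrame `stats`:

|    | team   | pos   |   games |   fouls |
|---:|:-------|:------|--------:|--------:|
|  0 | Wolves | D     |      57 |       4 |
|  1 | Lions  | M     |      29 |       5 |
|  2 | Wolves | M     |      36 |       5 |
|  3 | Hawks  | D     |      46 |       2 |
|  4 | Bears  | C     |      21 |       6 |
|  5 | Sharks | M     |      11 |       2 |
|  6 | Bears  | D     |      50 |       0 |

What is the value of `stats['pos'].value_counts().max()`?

value_counts of pos:
pos
D    3
M    3
C    1
Name: count, dtype: int64

3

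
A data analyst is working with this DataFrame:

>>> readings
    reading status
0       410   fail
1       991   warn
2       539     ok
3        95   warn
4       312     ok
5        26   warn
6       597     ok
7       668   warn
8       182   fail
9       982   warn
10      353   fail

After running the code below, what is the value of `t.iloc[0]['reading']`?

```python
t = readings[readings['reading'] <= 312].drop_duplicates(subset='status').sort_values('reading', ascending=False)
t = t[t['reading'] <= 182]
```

182

filter rows where reading <= 312:
   reading status
3       95   warn
4      312     ok
5       26   warn
8      182   fail
drop duplicate status (keep=first):
   reading status
3       95   warn
4      312     ok
8      182   fail
sort by reading descending:
   reading status
4      312     ok
8      182   fail
3       95   warn
filter rows where reading <= 182:
   reading status
8      182   fail
3       95   warn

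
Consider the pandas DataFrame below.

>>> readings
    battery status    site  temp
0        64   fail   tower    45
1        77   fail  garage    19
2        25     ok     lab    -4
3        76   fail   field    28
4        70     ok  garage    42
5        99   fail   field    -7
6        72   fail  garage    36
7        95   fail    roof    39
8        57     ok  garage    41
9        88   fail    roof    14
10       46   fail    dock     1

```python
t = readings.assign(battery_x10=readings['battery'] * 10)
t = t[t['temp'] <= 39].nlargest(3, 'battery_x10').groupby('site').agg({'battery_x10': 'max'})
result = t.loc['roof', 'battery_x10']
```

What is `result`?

950

add column battery_x10 = readings['battery'] * 10:
    battery status    site  temp  battery_x10
0        64   fail   tower    45          640
1        77   fail  garage    19          770
2        25     ok     lab    -4          250
3        76   fail   field    28          760
4        70     ok  garage    42          700
5        99   fail   field    -7          990
6        72   fail  garage    36          720
7        95   fail    roof    39          950
8        57     ok  garage    41          570
9        88   fail    roof    14          880
10       46   fail    dock     1          460
filter rows where temp <= 39:
    battery status    site  temp  battery_x10
1        77   fail  garage    19          770
2        25     ok     lab    -4          250
3        76   fail   field    28          760
5        99   fail   field    -7          990
6        72   fail  garage    36          720
7        95   fail    roof    39          950
9        88   fail    roof    14          880
10       46   fail    dock     1          460
take 3 rows with largest battery_x10:
   battery status   site  temp  battery_x10
5       99   fail  field    -7          990
7       95   fail   roof    39          950
9       88   fail   roof    14          880
group by site, max of battery_x10:
       battery_x10
site              
field          990
roof           950
Finally, value at row 'roof', column 'battery_x10' = 950.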